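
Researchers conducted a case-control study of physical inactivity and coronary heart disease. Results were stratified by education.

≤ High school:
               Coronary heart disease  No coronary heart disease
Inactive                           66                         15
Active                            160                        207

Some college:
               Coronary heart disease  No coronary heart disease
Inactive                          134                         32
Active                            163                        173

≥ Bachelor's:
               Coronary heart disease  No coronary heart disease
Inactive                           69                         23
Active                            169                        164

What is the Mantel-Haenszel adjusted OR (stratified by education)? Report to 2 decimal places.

OR_MH = Σ(aᵢdᵢ/nᵢ) / Σ(bᵢcᵢ/nᵢ), where nᵢ is the stratum total.
Stratum 1 (≤ High school): n = 448; a·d/n = 66·207/448 = 30.4955; b·c/n = 15·160/448 = 5.3571
Stratum 2 (Some college): n = 502; a·d/n = 134·173/502 = 46.1793; b·c/n = 32·163/502 = 10.3904
Stratum 3 (≥ Bachelor's): n = 425; a·d/n = 69·164/425 = 26.6259; b·c/n = 23·169/425 = 9.1459
OR_MH = (30.4955 + 46.1793 + 26.6259) / (5.3571 + 10.3904 + 9.1459) = 103.3007 / 24.8935 = 4.14971

4.15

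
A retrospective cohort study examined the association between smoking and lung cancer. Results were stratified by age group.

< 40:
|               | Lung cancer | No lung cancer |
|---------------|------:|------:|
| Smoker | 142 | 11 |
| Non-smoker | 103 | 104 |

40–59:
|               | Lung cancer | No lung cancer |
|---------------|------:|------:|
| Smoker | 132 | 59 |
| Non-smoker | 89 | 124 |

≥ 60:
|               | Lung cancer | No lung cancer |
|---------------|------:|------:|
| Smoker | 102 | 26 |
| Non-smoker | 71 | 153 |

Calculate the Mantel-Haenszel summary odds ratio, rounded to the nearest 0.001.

5.885

OR_MH = Σ(aᵢdᵢ/nᵢ) / Σ(bᵢcᵢ/nᵢ), where nᵢ is the stratum total.
Stratum 1 (< 40): n = 360; a·d/n = 142·104/360 = 41.0222; b·c/n = 11·103/360 = 3.1472
Stratum 2 (40–59): n = 404; a·d/n = 132·124/404 = 40.5149; b·c/n = 59·89/404 = 12.9975
Stratum 3 (≥ 60): n = 352; a·d/n = 102·153/352 = 44.3352; b·c/n = 26·71/352 = 5.2443
OR_MH = (41.0222 + 40.5149 + 44.3352) / (3.1472 + 12.9975 + 5.2443) = 125.8723 / 21.3891 = 5.88489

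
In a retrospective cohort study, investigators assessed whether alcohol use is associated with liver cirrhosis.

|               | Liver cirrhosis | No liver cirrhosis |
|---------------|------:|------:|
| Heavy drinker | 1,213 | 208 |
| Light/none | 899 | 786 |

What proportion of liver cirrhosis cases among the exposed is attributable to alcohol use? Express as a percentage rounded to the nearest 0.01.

37.50

Cells: a = 1213, b = 208, c = 899, d = 786.
Risk in exposed = 1213/1421 = 0.85362; risk in unexposed = 899/1685 = 0.53353.
RR = 0.85362/0.53353 = 1.59995
AR% = (RR − 1)/RR × 100 = (1.59995 − 1)/1.59995 × 100 = 37.4981%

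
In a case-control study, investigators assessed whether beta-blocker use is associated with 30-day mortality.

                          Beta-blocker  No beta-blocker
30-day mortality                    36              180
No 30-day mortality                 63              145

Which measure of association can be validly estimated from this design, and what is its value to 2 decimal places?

0.46

Reading the table with exposure as columns: a = 36 (Beta-blocker, case), b = 63 (Beta-blocker, non-case), c = 180 (No beta-blocker, case), d = 145.
This is a case-control study: participants were sampled on outcome status, so risks in the source population cannot be estimated directly — relative risk is not valid here. The odds ratio is the appropriate measure.
OR = (a·d)/(b·c) = (36 × 145) / (63 × 180) = 5220 / 11340 = 0.46032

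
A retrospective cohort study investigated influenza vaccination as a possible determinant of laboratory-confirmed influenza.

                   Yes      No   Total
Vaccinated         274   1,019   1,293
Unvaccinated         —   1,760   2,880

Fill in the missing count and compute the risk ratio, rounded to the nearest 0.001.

0.545

The missing cell is in the unexposed row: 2880 − 1760 = 1120.
So a = 274, b = 1019, c = 1120, d = 1760.
RR = [a/(a+b)] / [c/(c+d)] = (274/1293) / (1120/2880) = 0.21191/0.38889 = 0.54491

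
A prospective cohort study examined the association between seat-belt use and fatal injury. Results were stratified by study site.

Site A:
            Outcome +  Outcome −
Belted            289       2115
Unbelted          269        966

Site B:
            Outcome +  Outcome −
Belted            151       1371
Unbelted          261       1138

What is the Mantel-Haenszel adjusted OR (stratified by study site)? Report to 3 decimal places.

OR_MH = Σ(aᵢdᵢ/nᵢ) / Σ(bᵢcᵢ/nᵢ), where nᵢ is the stratum total.
Stratum 1 (Site A): n = 3639; a·d/n = 289·966/3639 = 76.7172; b·c/n = 2115·269/3639 = 156.3438
Stratum 2 (Site B): n = 2921; a·d/n = 151·1138/2921 = 58.8285; b·c/n = 1371·261/2921 = 122.5029
OR_MH = (76.7172 + 58.8285) / (156.3438 + 122.5029) = 135.5457 / 278.8467 = 0.48609

0.486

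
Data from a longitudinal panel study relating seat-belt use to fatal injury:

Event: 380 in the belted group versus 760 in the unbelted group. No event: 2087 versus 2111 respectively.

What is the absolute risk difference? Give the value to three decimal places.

-0.111

From the description: a = 380, b = 2087, c = 760, d = 2111.
Risk in exposed = 380/2467 = 0.154033; risk in unexposed = 760/2871 = 0.264716.
Risk difference = 0.154033 − 0.264716 = -0.110683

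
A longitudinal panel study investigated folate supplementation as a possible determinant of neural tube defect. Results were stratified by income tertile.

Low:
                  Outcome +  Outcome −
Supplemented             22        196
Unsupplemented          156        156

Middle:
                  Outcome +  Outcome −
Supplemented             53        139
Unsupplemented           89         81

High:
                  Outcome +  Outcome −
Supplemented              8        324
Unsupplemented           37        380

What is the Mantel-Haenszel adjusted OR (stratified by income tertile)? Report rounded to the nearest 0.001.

0.208

OR_MH = Σ(aᵢdᵢ/nᵢ) / Σ(bᵢcᵢ/nᵢ), where nᵢ is the stratum total.
Stratum 1 (Low): n = 530; a·d/n = 22·156/530 = 6.4755; b·c/n = 196·156/530 = 57.6906
Stratum 2 (Middle): n = 362; a·d/n = 53·81/362 = 11.8591; b·c/n = 139·89/362 = 34.1740
Stratum 3 (High): n = 749; a·d/n = 8·380/749 = 4.0587; b·c/n = 324·37/749 = 16.0053
OR_MH = (6.4755 + 11.8591 + 4.0587) / (57.6906 + 34.1740 + 16.0053) = 22.3933 / 107.8699 = 0.20760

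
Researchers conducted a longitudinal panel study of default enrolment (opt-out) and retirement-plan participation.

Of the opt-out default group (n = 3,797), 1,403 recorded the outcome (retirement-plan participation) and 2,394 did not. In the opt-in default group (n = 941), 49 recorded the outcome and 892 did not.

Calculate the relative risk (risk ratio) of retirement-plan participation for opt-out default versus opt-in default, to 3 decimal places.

7.096

From the description: a = 1403, b = 2394, c = 49, d = 892.
Risk in exposed = 1403/3797 = 0.36950; risk in unexposed = 49/941 = 0.05207.
RR = 0.36950 / 0.05207 = 7.09595
The risk among the exposed is 7.10 times that among the unexposed.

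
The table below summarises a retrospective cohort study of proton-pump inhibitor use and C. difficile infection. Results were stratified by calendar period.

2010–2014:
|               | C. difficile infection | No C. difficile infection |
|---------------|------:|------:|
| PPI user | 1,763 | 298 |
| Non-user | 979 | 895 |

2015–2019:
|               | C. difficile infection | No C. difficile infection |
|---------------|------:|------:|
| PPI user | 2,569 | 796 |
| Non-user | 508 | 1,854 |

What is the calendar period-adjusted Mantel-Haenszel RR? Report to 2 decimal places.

RR_MH = Σ(aᵢ·n₀ᵢ/nᵢ) / Σ(cᵢ·n₁ᵢ/nᵢ), with n₁ᵢ = aᵢ+bᵢ (exposed), n₀ᵢ = cᵢ+dᵢ (unexposed), nᵢ = n₁ᵢ+n₀ᵢ.
Stratum 1 (2010–2014): n₁ = 2061, n₀ = 1874, n = 3935; a·n₀/n = 1763·1874/3935 = 839.6091; c·n₁/n = 979·2061/3935 = 512.7621
Stratum 2 (2015–2019): n₁ = 3365, n₀ = 2362, n = 5727; a·n₀/n = 2569·2362/5727 = 1059.5387; c·n₁/n = 508·3365/5727 = 298.4844
RR_MH = (839.6091 + 1059.5387) / (512.7621 + 298.4844) = 1899.1478 / 811.2465 = 2.34102

2.34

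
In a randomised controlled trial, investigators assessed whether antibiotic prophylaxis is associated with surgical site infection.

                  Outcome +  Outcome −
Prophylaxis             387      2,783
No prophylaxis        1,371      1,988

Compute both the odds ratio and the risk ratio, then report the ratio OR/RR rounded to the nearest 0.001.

Cells: a = 387, b = 2783, c = 1371, d = 1988.
OR = (387·1988)/(2783·1371) = 769356/3815493 = 0.20164
Risk in exposed = 387/3170 = 0.12208; risk in unexposed = 1371/3359 = 0.40816; RR = 0.29911
OR/RR = 0.20164 / 0.29911 = 0.67414
The outcome is not rare, so the OR lies further from 1 than the RR.

0.674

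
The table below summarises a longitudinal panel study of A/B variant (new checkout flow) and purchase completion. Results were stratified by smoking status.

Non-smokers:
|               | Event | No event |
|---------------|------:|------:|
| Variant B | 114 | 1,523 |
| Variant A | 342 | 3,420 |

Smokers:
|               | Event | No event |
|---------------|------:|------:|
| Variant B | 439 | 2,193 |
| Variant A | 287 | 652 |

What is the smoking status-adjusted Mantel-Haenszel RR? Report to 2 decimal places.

0.62

RR_MH = Σ(aᵢ·n₀ᵢ/nᵢ) / Σ(cᵢ·n₁ᵢ/nᵢ), with n₁ᵢ = aᵢ+bᵢ (exposed), n₀ᵢ = cᵢ+dᵢ (unexposed), nᵢ = n₁ᵢ+n₀ᵢ.
Stratum 1 (Non-smokers): n₁ = 1637, n₀ = 3762, n = 5399; a·n₀/n = 114·3762/5399 = 79.4347; c·n₁/n = 342·1637/5399 = 103.6959
Stratum 2 (Smokers): n₁ = 2632, n₀ = 939, n = 3571; a·n₀/n = 439·939/3571 = 115.4357; c·n₁/n = 287·2632/3571 = 211.5329
RR_MH = (79.4347 + 115.4357) / (103.6959 + 211.5329) = 194.8704 / 315.2288 = 0.61819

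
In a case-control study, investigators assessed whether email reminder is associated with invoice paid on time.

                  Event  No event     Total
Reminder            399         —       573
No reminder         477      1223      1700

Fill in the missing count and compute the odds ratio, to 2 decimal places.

The missing cell is in the exposed row: 573 − 399 = 174.
So a = 399, b = 174, c = 477, d = 1223.
OR = (a·d)/(b·c) = (399 × 1223) / (174 × 477) = 487977 / 82998 = 5.87938

5.88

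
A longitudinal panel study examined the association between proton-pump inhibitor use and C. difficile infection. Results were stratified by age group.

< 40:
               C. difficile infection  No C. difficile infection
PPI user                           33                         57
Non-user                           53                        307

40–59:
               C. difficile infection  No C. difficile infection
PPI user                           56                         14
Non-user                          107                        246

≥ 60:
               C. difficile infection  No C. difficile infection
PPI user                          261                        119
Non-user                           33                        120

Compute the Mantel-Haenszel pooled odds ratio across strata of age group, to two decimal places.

6.46

OR_MH = Σ(aᵢdᵢ/nᵢ) / Σ(bᵢcᵢ/nᵢ), where nᵢ is the stratum total.
Stratum 1 (< 40): n = 450; a·d/n = 33·307/450 = 22.5133; b·c/n = 57·53/450 = 6.7133
Stratum 2 (40–59): n = 423; a·d/n = 56·246/423 = 32.5674; b·c/n = 14·107/423 = 3.5414
Stratum 3 (≥ 60): n = 533; a·d/n = 261·120/533 = 58.7617; b·c/n = 119·33/533 = 7.3677
OR_MH = (22.5133 + 32.5674 + 58.7617) / (6.7133 + 3.5414 + 7.3677) = 113.8424 / 17.6224 = 6.46009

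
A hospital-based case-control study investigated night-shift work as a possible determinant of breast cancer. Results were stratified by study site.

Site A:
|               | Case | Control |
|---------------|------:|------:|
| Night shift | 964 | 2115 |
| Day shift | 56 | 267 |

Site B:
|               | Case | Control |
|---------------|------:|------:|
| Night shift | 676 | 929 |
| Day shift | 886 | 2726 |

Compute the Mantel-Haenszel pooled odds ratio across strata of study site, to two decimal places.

OR_MH = Σ(aᵢdᵢ/nᵢ) / Σ(bᵢcᵢ/nᵢ), where nᵢ is the stratum total.
Stratum 1 (Site A): n = 3402; a·d/n = 964·267/3402 = 75.6578; b·c/n = 2115·56/3402 = 34.8148
Stratum 2 (Site B): n = 5217; a·d/n = 676·2726/5217 = 353.2252; b·c/n = 929·886/5217 = 157.7715
OR_MH = (75.6578 + 353.2252) / (34.8148 + 157.7715) = 428.8831 / 192.5863 = 2.22697

2.23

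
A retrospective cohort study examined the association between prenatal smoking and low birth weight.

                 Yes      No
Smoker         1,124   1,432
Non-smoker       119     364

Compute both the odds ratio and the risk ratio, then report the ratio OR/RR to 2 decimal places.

1.35

Cells: a = 1124, b = 1432, c = 119, d = 364.
OR = (1124·364)/(1432·119) = 409136/170408 = 2.40092
Risk in exposed = 1124/2556 = 0.43975; risk in unexposed = 119/483 = 0.24638; RR = 1.78487
OR/RR = 2.40092 / 1.78487 = 1.34515
The outcome is not rare, so the OR lies further from 1 than the RR.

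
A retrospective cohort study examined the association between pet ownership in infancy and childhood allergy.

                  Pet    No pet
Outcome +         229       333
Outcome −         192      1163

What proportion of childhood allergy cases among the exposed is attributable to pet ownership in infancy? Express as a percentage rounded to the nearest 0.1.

59.1

Reading the table with exposure as columns: a = 229 (Pet, case), b = 192 (Pet, non-case), c = 333 (No pet, case), d = 1163.
Risk in exposed = 229/421 = 0.54394; risk in unexposed = 333/1496 = 0.22259.
RR = 0.54394/0.22259 = 2.44366
AR% = (RR − 1)/RR × 100 = (2.44366 − 1)/2.44366 × 100 = 59.0778%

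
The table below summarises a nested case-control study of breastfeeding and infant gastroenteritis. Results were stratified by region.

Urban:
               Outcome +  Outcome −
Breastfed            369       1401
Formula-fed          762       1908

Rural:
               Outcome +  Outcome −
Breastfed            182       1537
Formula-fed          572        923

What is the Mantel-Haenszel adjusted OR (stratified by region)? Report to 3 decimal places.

0.410

OR_MH = Σ(aᵢdᵢ/nᵢ) / Σ(bᵢcᵢ/nᵢ), where nᵢ is the stratum total.
Stratum 1 (Urban): n = 4440; a·d/n = 369·1908/4440 = 158.5703; b·c/n = 1401·762/4440 = 240.4419
Stratum 2 (Rural): n = 3214; a·d/n = 182·923/3214 = 52.2670; b·c/n = 1537·572/3214 = 273.5420
OR_MH = (158.5703 + 52.2670) / (240.4419 + 273.5420) = 210.8372 / 513.9839 = 0.41020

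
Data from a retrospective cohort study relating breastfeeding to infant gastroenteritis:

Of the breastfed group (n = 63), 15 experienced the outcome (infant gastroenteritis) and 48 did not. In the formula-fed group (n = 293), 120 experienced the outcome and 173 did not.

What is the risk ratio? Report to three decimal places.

From the description: a = 15, b = 48, c = 120, d = 173.
Risk in exposed = 15/63 = 0.23810; risk in unexposed = 120/293 = 0.40956.
RR = 0.23810 / 0.40956 = 0.58135
The risk is 42% lower among the exposed than among the unexposed.

0.581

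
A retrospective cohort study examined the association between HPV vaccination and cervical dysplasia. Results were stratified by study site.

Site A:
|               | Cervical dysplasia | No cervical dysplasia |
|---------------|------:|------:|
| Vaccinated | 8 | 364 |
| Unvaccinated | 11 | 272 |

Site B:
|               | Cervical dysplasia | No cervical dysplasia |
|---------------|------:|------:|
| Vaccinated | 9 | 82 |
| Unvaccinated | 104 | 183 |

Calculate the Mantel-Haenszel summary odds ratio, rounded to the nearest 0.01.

OR_MH = Σ(aᵢdᵢ/nᵢ) / Σ(bᵢcᵢ/nᵢ), where nᵢ is the stratum total.
Stratum 1 (Site A): n = 655; a·d/n = 8·272/655 = 3.3221; b·c/n = 364·11/655 = 6.1130
Stratum 2 (Site B): n = 378; a·d/n = 9·183/378 = 4.3571; b·c/n = 82·104/378 = 22.5608
OR_MH = (3.3221 + 4.3571) / (6.1130 + 22.5608) = 7.6793 / 28.6738 = 0.26782

0.27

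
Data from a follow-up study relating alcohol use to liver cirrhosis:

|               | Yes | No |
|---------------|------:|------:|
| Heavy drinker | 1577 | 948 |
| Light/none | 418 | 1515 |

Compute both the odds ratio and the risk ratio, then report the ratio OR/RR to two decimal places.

Cells: a = 1577, b = 948, c = 418, d = 1515.
OR = (1577·1515)/(948·418) = 2389155/396264 = 6.02920
Risk in exposed = 1577/2525 = 0.62455; risk in unexposed = 418/1933 = 0.21624; RR = 2.88819
OR/RR = 6.02920 / 2.88819 = 2.08754
The outcome is not rare, so the OR lies further from 1 than the RR.

2.09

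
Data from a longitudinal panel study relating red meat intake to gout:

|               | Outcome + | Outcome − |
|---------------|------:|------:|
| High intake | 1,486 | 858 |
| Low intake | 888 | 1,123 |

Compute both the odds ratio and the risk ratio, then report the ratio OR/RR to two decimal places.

1.53

Cells: a = 1486, b = 858, c = 888, d = 1123.
OR = (1486·1123)/(858·888) = 1668778/761904 = 2.19027
Risk in exposed = 1486/2344 = 0.63396; risk in unexposed = 888/2011 = 0.44157; RR = 1.43569
OR/RR = 2.19027 / 1.43569 = 1.52559
The outcome is not rare, so the OR lies further from 1 than the RR.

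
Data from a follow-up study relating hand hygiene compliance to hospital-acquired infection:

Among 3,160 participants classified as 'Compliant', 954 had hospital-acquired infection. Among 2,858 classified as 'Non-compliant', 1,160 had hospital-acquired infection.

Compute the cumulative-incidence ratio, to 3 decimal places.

0.744

From the description: a = 954, b = 2206, c = 1160, d = 1698.
Risk in exposed = 954/3160 = 0.30190; risk in unexposed = 1160/2858 = 0.40588.
RR = 0.30190 / 0.40588 = 0.74382
The risk is 26% lower among the exposed than among the unexposed.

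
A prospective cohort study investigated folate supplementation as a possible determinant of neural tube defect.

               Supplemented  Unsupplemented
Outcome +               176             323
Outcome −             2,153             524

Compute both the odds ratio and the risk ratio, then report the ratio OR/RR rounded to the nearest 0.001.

Reading the table with exposure as columns: a = 176 (Supplemented, case), b = 2153 (Supplemented, non-case), c = 323 (Unsupplemented, case), d = 524.
OR = (176·524)/(2153·323) = 92224/695419 = 0.13262
Risk in exposed = 176/2329 = 0.07557; risk in unexposed = 323/847 = 0.38135; RR = 0.19816
OR/RR = 0.13262 / 0.19816 = 0.66923
The outcome is not rare, so the OR lies further from 1 than the RR.

0.669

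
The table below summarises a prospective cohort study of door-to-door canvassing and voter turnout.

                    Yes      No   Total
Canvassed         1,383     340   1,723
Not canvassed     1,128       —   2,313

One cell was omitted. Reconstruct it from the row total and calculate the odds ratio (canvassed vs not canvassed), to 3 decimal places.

The missing cell is in the unexposed row: 2313 − 1128 = 1185.
So a = 1383, b = 340, c = 1128, d = 1185.
OR = (a·d)/(b·c) = (1383 × 1185) / (340 × 1128) = 1638855 / 383520 = 4.27319

4.273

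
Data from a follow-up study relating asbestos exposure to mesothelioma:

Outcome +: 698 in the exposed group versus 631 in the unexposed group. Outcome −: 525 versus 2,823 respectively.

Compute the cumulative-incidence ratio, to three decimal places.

3.124

From the description: a = 698, b = 525, c = 631, d = 2823.
Risk in exposed = 698/1223 = 0.57073; risk in unexposed = 631/3454 = 0.18269.
RR = 0.57073 / 0.18269 = 3.12408
The risk among the exposed is 3.12 times that among the unexposed.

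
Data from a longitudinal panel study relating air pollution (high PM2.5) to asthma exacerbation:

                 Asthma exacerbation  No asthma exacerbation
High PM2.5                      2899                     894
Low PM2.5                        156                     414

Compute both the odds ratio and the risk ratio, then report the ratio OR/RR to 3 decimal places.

3.082

Cells: a = 2899, b = 894, c = 156, d = 414.
OR = (2899·414)/(894·156) = 1200186/139464 = 8.60570
Risk in exposed = 2899/3793 = 0.76430; risk in unexposed = 156/570 = 0.27368; RR = 2.79264
OR/RR = 8.60570 / 2.79264 = 3.08156
The outcome is not rare, so the OR lies further from 1 than the RR.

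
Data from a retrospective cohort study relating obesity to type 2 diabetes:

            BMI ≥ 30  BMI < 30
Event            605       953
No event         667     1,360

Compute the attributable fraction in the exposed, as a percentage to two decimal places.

Reading the table with exposure as columns: a = 605 (BMI ≥ 30, case), b = 667 (BMI ≥ 30, non-case), c = 953 (BMI < 30, case), d = 1360.
Risk in exposed = 605/1272 = 0.47563; risk in unexposed = 953/2313 = 0.41202.
RR = 0.47563/0.41202 = 1.15439
AR% = (RR − 1)/RR × 100 = (1.15439 − 1)/1.15439 × 100 = 13.3739%

13.37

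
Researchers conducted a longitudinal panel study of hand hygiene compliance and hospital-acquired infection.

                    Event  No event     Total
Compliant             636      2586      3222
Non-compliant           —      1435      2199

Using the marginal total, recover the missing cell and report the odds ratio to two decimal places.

0.46

The missing cell is in the unexposed row: 2199 − 1435 = 764.
So a = 636, b = 2586, c = 764, d = 1435.
OR = (a·d)/(b·c) = (636 × 1435) / (2586 × 764) = 912660 / 1975704 = 0.46194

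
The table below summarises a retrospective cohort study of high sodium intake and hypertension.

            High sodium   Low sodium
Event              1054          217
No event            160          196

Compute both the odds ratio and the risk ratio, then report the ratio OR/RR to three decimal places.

3.601

Reading the table with exposure as columns: a = 1054 (High sodium, case), b = 160 (High sodium, non-case), c = 217 (Low sodium, case), d = 196.
OR = (1054·196)/(160·217) = 206584/34720 = 5.95000
Risk in exposed = 1054/1214 = 0.86820; risk in unexposed = 217/413 = 0.52542; RR = 1.65239
OR/RR = 5.95000 / 1.65239 = 3.60085
The outcome is not rare, so the OR lies further from 1 than the RR.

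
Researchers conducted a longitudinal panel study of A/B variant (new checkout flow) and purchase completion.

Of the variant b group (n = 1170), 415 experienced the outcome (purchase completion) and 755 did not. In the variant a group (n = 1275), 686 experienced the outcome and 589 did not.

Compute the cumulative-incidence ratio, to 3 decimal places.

0.659

From the description: a = 415, b = 755, c = 686, d = 589.
Risk in exposed = 415/1170 = 0.35470; risk in unexposed = 686/1275 = 0.53804.
RR = 0.35470 / 0.53804 = 0.65925
The risk is 34% lower among the exposed than among the unexposed.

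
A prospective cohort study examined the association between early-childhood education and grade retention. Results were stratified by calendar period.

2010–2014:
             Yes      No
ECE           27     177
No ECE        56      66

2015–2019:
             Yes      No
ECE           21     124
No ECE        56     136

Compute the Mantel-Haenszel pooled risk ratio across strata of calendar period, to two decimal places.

0.37

RR_MH = Σ(aᵢ·n₀ᵢ/nᵢ) / Σ(cᵢ·n₁ᵢ/nᵢ), with n₁ᵢ = aᵢ+bᵢ (exposed), n₀ᵢ = cᵢ+dᵢ (unexposed), nᵢ = n₁ᵢ+n₀ᵢ.
Stratum 1 (2010–2014): n₁ = 204, n₀ = 122, n = 326; a·n₀/n = 27·122/326 = 10.1043; c·n₁/n = 56·204/326 = 35.0429
Stratum 2 (2015–2019): n₁ = 145, n₀ = 192, n = 337; a·n₀/n = 21·192/337 = 11.9644; c·n₁/n = 56·145/337 = 24.0950
RR_MH = (10.1043 + 11.9644) / (35.0429 + 24.0950) = 22.0687 / 59.1379 = 0.37317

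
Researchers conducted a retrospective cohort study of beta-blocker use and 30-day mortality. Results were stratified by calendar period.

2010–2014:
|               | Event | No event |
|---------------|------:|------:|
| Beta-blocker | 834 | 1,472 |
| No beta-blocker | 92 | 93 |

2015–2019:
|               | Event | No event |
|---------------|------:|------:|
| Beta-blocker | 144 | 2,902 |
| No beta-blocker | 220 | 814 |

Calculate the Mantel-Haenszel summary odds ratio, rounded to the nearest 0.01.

0.28

OR_MH = Σ(aᵢdᵢ/nᵢ) / Σ(bᵢcᵢ/nᵢ), where nᵢ is the stratum total.
Stratum 1 (2010–2014): n = 2491; a·d/n = 834·93/2491 = 31.1369; b·c/n = 1472·92/2491 = 54.3653
Stratum 2 (2015–2019): n = 4080; a·d/n = 144·814/4080 = 28.7294; b·c/n = 2902·220/4080 = 156.4804
OR_MH = (31.1369 + 28.7294) / (54.3653 + 156.4804) = 59.8663 / 210.8457 = 0.28393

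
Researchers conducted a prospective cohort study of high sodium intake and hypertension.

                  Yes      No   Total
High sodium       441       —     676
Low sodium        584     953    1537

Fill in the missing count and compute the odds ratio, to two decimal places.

The missing cell is in the exposed row: 676 − 441 = 235.
So a = 441, b = 235, c = 584, d = 953.
OR = (a·d)/(b·c) = (441 × 953) / (235 × 584) = 420273 / 137240 = 3.06232

3.06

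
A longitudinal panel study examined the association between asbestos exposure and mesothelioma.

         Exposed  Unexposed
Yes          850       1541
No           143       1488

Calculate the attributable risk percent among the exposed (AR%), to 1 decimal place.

40.6

Reading the table with exposure as columns: a = 850 (Exposed, case), b = 143 (Exposed, non-case), c = 1541 (Unexposed, case), d = 1488.
Risk in exposed = 850/993 = 0.85599; risk in unexposed = 1541/3029 = 0.50875.
RR = 0.85599/0.50875 = 1.68254
AR% = (RR − 1)/RR × 100 = (1.68254 − 1)/1.68254 × 100 = 40.5662%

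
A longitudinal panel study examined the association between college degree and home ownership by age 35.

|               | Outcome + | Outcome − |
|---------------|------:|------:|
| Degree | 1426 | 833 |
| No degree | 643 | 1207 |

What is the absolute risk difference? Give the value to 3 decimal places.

Cells: a = 1426, b = 833, c = 643, d = 1207.
Risk in exposed = 1426/2259 = 0.631253; risk in unexposed = 643/1850 = 0.347568.
Risk difference = 0.631253 − 0.347568 = 0.283685

0.284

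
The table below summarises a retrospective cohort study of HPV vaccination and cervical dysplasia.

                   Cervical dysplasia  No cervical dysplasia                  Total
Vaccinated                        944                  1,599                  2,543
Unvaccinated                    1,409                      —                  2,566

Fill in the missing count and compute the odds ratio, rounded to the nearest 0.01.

The missing cell is in the unexposed row: 2566 − 1409 = 1157.
So a = 944, b = 1599, c = 1409, d = 1157.
OR = (a·d)/(b·c) = (944 × 1157) / (1599 × 1409) = 1092208 / 2252991 = 0.48478

0.48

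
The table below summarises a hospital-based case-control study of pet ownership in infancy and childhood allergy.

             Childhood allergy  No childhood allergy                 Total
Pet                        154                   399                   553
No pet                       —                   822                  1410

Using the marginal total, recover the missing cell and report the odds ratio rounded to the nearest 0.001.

0.540

The missing cell is in the unexposed row: 1410 − 822 = 588.
So a = 154, b = 399, c = 588, d = 822.
OR = (a·d)/(b·c) = (154 × 822) / (399 × 588) = 126588 / 234612 = 0.53956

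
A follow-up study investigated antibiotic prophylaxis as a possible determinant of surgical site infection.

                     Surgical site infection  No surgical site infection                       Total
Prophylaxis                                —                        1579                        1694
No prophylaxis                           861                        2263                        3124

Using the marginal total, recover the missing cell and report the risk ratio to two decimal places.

0.25

The missing cell is in the exposed row: 1694 − 1579 = 115.
So a = 115, b = 1579, c = 861, d = 2263.
RR = [a/(a+b)] / [c/(c+d)] = (115/1694) / (861/3124) = 0.06789/0.27561 = 0.24632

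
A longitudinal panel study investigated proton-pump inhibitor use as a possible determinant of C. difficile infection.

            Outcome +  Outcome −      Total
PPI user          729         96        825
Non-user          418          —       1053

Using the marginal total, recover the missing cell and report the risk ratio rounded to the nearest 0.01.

The missing cell is in the unexposed row: 1053 − 418 = 635.
So a = 729, b = 96, c = 418, d = 635.
RR = [a/(a+b)] / [c/(c+d)] = (729/825) / (418/1053) = 0.88364/0.39696 = 2.22600

2.23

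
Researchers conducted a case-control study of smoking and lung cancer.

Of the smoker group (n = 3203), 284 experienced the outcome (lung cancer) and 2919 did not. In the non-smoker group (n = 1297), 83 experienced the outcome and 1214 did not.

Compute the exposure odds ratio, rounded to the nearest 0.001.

From the description: a = 284, b = 2919, c = 83, d = 1214.
OR = (a·d)/(b·c) = (284 × 1214) / (2919 × 83) = 344776 / 242277 = 1.42307
The odds of lung cancer are about 1.42 times as high in the smoker group.

1.423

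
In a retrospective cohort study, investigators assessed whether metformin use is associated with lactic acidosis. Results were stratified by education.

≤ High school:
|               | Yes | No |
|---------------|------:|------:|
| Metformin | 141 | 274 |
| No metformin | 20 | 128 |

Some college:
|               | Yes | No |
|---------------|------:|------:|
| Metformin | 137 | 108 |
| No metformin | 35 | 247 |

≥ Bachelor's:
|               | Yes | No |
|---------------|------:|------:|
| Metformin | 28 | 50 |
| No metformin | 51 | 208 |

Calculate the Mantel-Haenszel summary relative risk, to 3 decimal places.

RR_MH = Σ(aᵢ·n₀ᵢ/nᵢ) / Σ(cᵢ·n₁ᵢ/nᵢ), with n₁ᵢ = aᵢ+bᵢ (exposed), n₀ᵢ = cᵢ+dᵢ (unexposed), nᵢ = n₁ᵢ+n₀ᵢ.
Stratum 1 (≤ High school): n₁ = 415, n₀ = 148, n = 563; a·n₀/n = 141·148/563 = 37.0657; c·n₁/n = 20·415/563 = 14.7425
Stratum 2 (Some college): n₁ = 245, n₀ = 282, n = 527; a·n₀/n = 137·282/527 = 73.3093; c·n₁/n = 35·245/527 = 16.2713
Stratum 3 (≥ Bachelor's): n₁ = 78, n₀ = 259, n = 337; a·n₀/n = 28·259/337 = 21.5193; c·n₁/n = 51·78/337 = 11.8042
RR_MH = (37.0657 + 73.3093 + 21.5193) / (14.7425 + 16.2713 + 11.8042) = 131.8943 / 42.8180 = 3.08035

3.080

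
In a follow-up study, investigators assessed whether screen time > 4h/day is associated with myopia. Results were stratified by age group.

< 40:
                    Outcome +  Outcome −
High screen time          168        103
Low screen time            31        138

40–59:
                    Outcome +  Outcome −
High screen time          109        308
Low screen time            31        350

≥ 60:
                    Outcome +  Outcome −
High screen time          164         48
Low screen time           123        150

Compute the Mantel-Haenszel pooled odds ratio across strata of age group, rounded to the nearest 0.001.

OR_MH = Σ(aᵢdᵢ/nᵢ) / Σ(bᵢcᵢ/nᵢ), where nᵢ is the stratum total.
Stratum 1 (< 40): n = 440; a·d/n = 168·138/440 = 52.6909; b·c/n = 103·31/440 = 7.2568
Stratum 2 (40–59): n = 798; a·d/n = 109·350/798 = 47.8070; b·c/n = 308·31/798 = 11.9649
Stratum 3 (≥ 60): n = 485; a·d/n = 164·150/485 = 50.7216; b·c/n = 48·123/485 = 12.1732
OR_MH = (52.6909 + 47.8070 + 50.7216) / (7.2568 + 11.9649 + 12.1732) = 151.2196 / 31.3949 = 4.81669

4.817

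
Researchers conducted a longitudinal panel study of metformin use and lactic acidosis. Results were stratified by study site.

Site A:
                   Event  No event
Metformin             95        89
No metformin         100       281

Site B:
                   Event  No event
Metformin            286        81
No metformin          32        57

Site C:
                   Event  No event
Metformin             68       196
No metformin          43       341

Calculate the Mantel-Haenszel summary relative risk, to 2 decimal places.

2.11

RR_MH = Σ(aᵢ·n₀ᵢ/nᵢ) / Σ(cᵢ·n₁ᵢ/nᵢ), with n₁ᵢ = aᵢ+bᵢ (exposed), n₀ᵢ = cᵢ+dᵢ (unexposed), nᵢ = n₁ᵢ+n₀ᵢ.
Stratum 1 (Site A): n₁ = 184, n₀ = 381, n = 565; a·n₀/n = 95·381/565 = 64.0619; c·n₁/n = 100·184/565 = 32.5664
Stratum 2 (Site B): n₁ = 367, n₀ = 89, n = 456; a·n₀/n = 286·89/456 = 55.8202; c·n₁/n = 32·367/456 = 25.7544
Stratum 3 (Site C): n₁ = 264, n₀ = 384, n = 648; a·n₀/n = 68·384/648 = 40.2963; c·n₁/n = 43·264/648 = 17.5185
RR_MH = (64.0619 + 55.8202 + 40.2963) / (32.5664 + 25.7544 + 17.5185) = 160.1784 / 75.8393 = 2.11208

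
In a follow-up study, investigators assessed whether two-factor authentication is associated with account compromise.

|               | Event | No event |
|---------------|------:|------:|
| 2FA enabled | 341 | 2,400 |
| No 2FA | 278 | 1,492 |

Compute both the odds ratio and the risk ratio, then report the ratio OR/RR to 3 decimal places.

0.963

Cells: a = 341, b = 2400, c = 278, d = 1492.
OR = (341·1492)/(2400·278) = 508772/667200 = 0.76255
Risk in exposed = 341/2741 = 0.12441; risk in unexposed = 278/1770 = 0.15706; RR = 0.79209
OR/RR = 0.76255 / 0.79209 = 0.96271
The outcome is not rare, so the OR lies further from 1 than the RR.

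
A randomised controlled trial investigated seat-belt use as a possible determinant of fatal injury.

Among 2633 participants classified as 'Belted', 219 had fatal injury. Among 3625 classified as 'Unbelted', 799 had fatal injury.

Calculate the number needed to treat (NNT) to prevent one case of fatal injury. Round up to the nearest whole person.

8

Risk in treated group = 219/2633 = 0.08318; risk in control = 799/3625 = 0.22041.
Absolute risk reduction = 0.22041 − 0.08318 = 0.13724
NNT = 1 / ARR = 1 / 0.13724 = 7.287 → round up → 8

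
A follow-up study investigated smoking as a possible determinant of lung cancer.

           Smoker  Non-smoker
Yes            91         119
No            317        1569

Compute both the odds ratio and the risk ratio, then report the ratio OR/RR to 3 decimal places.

Reading the table with exposure as columns: a = 91 (Smoker, case), b = 317 (Smoker, non-case), c = 119 (Non-smoker, case), d = 1569.
OR = (91·1569)/(317·119) = 142779/37723 = 3.78493
Risk in exposed = 91/408 = 0.22304; risk in unexposed = 119/1688 = 0.07050; RR = 3.16378
OR/RR = 3.78493 / 3.16378 = 1.19633
The outcome is not rare, so the OR lies further from 1 than the RR.

1.196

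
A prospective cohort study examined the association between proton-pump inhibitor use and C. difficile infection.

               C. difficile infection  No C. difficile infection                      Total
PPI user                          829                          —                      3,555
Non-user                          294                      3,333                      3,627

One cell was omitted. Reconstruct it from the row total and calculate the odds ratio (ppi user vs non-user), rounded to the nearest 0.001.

The missing cell is in the exposed row: 3555 − 829 = 2726.
So a = 829, b = 2726, c = 294, d = 3333.
OR = (a·d)/(b·c) = (829 × 3333) / (2726 × 294) = 2763057 / 801444 = 3.44760

3.448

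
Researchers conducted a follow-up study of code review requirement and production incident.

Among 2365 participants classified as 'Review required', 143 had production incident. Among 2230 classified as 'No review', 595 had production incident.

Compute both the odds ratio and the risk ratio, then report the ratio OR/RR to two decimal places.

0.78

From the description: a = 143, b = 2222, c = 595, d = 1635.
OR = (143·1635)/(2222·595) = 233805/1322090 = 0.17684
Risk in exposed = 143/2365 = 0.06047; risk in unexposed = 595/2230 = 0.26682; RR = 0.22662
OR/RR = 0.17684 / 0.22662 = 0.78037
The outcome is not rare, so the OR lies further from 1 than the RR.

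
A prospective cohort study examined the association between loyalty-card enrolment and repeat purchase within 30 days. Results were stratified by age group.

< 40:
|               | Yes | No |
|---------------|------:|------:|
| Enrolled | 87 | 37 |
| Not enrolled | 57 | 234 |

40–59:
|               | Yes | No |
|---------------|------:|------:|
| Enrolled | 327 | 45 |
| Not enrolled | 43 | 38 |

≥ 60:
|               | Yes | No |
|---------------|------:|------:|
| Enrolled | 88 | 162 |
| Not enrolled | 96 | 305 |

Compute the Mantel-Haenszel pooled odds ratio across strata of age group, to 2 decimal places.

3.54

OR_MH = Σ(aᵢdᵢ/nᵢ) / Σ(bᵢcᵢ/nᵢ), where nᵢ is the stratum total.
Stratum 1 (< 40): n = 415; a·d/n = 87·234/415 = 49.0554; b·c/n = 37·57/415 = 5.0819
Stratum 2 (40–59): n = 453; a·d/n = 327·38/453 = 27.4305; b·c/n = 45·43/453 = 4.2715
Stratum 3 (≥ 60): n = 651; a·d/n = 88·305/651 = 41.2289; b·c/n = 162·96/651 = 23.8894
OR_MH = (49.0554 + 27.4305 + 41.2289) / (5.0819 + 4.2715 + 23.8894) = 117.7148 / 33.2429 = 3.54105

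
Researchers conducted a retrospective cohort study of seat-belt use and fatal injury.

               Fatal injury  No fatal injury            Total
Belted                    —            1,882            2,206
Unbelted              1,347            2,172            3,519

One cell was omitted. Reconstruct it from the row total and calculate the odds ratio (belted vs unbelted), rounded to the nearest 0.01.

0.28

The missing cell is in the exposed row: 2206 − 1882 = 324.
So a = 324, b = 1882, c = 1347, d = 2172.
OR = (a·d)/(b·c) = (324 × 2172) / (1882 × 1347) = 703728 / 2535054 = 0.27760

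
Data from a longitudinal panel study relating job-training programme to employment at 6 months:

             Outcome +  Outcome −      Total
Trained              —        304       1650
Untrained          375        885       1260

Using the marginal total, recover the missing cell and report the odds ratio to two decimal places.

The missing cell is in the exposed row: 1650 − 304 = 1346.
So a = 1346, b = 304, c = 375, d = 885.
OR = (a·d)/(b·c) = (1346 × 885) / (304 × 375) = 1191210 / 114000 = 10.44921

10.45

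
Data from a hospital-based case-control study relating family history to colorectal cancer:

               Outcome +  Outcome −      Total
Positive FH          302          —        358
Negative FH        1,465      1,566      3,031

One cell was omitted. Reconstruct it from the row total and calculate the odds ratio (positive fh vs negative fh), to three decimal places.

5.765

The missing cell is in the exposed row: 358 − 302 = 56.
So a = 302, b = 56, c = 1465, d = 1566.
OR = (a·d)/(b·c) = (302 × 1566) / (56 × 1465) = 472932 / 82040 = 5.76465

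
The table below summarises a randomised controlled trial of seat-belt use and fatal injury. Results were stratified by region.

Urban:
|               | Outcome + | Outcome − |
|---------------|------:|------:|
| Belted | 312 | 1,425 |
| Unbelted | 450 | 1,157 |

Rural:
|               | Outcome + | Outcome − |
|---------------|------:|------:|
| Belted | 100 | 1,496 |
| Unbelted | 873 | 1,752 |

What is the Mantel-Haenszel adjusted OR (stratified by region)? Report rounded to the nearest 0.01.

OR_MH = Σ(aᵢdᵢ/nᵢ) / Σ(bᵢcᵢ/nᵢ), where nᵢ is the stratum total.
Stratum 1 (Urban): n = 3344; a·d/n = 312·1157/3344 = 107.9498; b·c/n = 1425·450/3344 = 191.7614
Stratum 2 (Rural): n = 4221; a·d/n = 100·1752/4221 = 41.5068; b·c/n = 1496·873/4221 = 309.4072
OR_MH = (107.9498 + 41.5068) / (191.7614 + 309.4072) = 149.4565 / 501.1686 = 0.29822

0.30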